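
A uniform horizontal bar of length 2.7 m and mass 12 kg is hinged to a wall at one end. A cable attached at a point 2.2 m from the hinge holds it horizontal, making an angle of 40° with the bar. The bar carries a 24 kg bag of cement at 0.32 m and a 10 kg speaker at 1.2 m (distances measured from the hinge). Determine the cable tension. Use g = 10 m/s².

Taking torques about the hinge:
Beam weight: 12 × 10 = 120 N down at 1.35 m → arm 1.35 m, τ = 120 × 1.35 = 162 N·m clockwise.
Bag of cement: 24 × 10 = 240 N down at 0.32 m → arm 0.32 m, τ = 240 × 0.32 = 76.8 N·m clockwise.
Speaker: 10 × 10 = 100 N down at 1.2 m → arm 1.2 m, τ = 100 × 1.2 = 120 N·m clockwise.
Total clockwise load moment = 358.8 N·m.
The cable tension T acts at 2.2 m; only its component perpendicular to the bar, T sinθ, produces torque. sin 40° = 0.6428.
Στ = 0 ⇒ T × 2.2 × 0.6428 = 358.8 ⇒ T = 358.8 / 1.414 = 254 N.

T ≈ 254 N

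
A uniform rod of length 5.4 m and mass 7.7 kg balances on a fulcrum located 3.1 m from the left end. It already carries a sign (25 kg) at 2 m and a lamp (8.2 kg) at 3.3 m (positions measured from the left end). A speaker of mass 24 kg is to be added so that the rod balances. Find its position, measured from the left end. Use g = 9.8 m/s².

x ≈ 4.31 m from the left end

Taking torques about the fulcrum (at 3.1 m from the left end):
Beam weight: 7.7 × 9.8 = 75.46 N down at 2.7 m → arm 0.4 m, τ = 75.46 × 0.4 = 30.18 N·m counterclockwise.
Sign: 25 × 9.8 = 245 N down at 2 m → arm 1.1 m, τ = 245 × 1.1 = 269.5 N·m counterclockwise.
Lamp: 8.2 × 9.8 = 80.36 N down at 3.3 m → arm 0.2 m, τ = 80.36 × 0.2 = 16.07 N·m clockwise.
Net moment of existing loads = 283.6 N·m counterclockwise.
The speaker weighs 24 × 9.8 = 235.2 N and must supply an equal clockwise moment, so its lever arm about the fulcrum is 283.6 / 235.2 = 1.21 m.
That puts it at 3.1 + 1.21 = 4.31 m from the left end.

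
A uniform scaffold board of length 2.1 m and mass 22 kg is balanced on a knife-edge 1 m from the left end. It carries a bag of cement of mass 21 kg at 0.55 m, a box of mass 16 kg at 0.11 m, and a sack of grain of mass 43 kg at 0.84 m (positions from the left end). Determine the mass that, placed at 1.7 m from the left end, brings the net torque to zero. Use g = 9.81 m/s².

About the knife-edge (at 1 m from the left end):
Beam weight: 22 × 9.81 = 215.8 N down at 1.05 m → arm 0.05 m, τ = 215.8 × 0.05 = 10.79 N·m clockwise.
Bag of cement: 21 × 9.81 = 206 N down at 0.55 m → arm 0.45 m, τ = 206 × 0.45 = 92.7 N·m counterclockwise.
Box: 16 × 9.81 = 157 N down at 0.11 m → arm 0.89 m, τ = 157 × 0.89 = 139.7 N·m counterclockwise.
Sack of grain: 43 × 9.81 = 421.8 N down at 0.84 m → arm 0.16 m, τ = 421.8 × 0.16 = 67.49 N·m counterclockwise.
Net moment of known loads = 289.1 N·m counterclockwise.
An unknown mass m at 1.7 m has arm 0.7 m; its moment is m·g·0.7 clockwise.
For rotational equilibrium, m × 9.81 × 0.7 = 289.1, so m = 289.1 / (9.81 × 0.7) = 42.1 kg.

m ≈ 42.1 kg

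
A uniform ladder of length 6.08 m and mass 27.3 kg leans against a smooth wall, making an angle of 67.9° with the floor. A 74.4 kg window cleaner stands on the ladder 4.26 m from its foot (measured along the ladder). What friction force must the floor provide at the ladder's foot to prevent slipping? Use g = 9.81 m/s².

Taking torques about the foot of the ladder:
Ladder weight 27.3×9.81 = 267.8 N acts at 3.04 m along the ladder; its horizontal arm is 3.04·cos67.9° = 1.144 m → τ = 306.4 N·m clockwise.
Window cleaner: 74.4×9.81 = 729.9 N at 4.26 m → arm 1.603 m → τ = 1170 N·m clockwise.
Wall normal N acts horizontally at the top; its moment arm is the height L sinθ = 6.08·sin67.9° = 5.633 m, counterclockwise.
Setting net torque to zero: N × 5.633 = 1476 → N = 262 N.
ΣFx = 0: friction at the foot balances the wall's push, so f = N_wall = 262 N.

f ≈ 262 N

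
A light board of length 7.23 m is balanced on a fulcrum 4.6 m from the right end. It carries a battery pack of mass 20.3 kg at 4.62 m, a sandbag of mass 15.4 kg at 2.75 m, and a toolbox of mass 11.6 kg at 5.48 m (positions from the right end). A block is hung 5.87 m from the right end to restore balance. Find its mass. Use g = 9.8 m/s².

m ≈ 14.1 kg

Take moments about the fulcrum (at 4.6 m from the right end).
Battery pack: 20.3 × 9.8 = 198.9 N down at 4.62 m → arm 0.02 m, τ = 198.9 × 0.02 = 3.978 N·m counterclockwise.
Sandbag: 15.4 × 9.8 = 150.9 N down at 2.75 m → arm 1.85 m, τ = 150.9 × 1.85 = 279.2 N·m clockwise.
Toolbox: 11.6 × 9.8 = 113.7 N down at 5.48 m → arm 0.88 m, τ = 113.7 × 0.88 = 100.1 N·m counterclockwise.
Net moment of known loads = 175.1 N·m clockwise.
An unknown mass m at 5.87 m has arm 1.27 m; its moment is m·g·1.27 counterclockwise.
Setting net torque to zero: m × 9.8 × 1.27 = 175.1 → m = 175.1 / (9.8 × 1.27) = 14.1 kg.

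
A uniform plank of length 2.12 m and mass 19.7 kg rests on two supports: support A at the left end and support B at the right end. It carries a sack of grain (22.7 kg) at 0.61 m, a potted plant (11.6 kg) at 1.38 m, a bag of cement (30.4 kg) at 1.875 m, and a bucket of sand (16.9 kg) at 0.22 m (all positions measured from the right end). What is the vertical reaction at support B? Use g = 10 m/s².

R_B ≈ 487 N

Sum moments about support A (its reaction then has zero moment arm).
Beam weight: 19.7 × 10 = 197 N down at 1.06 m → arm 1.06 m, τ = 197 × 1.06 = 208.8 N·m clockwise.
Sack of grain: 22.7 × 10 = 227 N down at 0.61 m → arm 1.51 m, τ = 227 × 1.51 = 342.8 N·m clockwise.
Potted plant: 11.6 × 10 = 116 N down at 1.38 m → arm 0.74 m, τ = 116 × 0.74 = 85.84 N·m clockwise.
Bag of cement: 30.4 × 10 = 304 N down at 1.875 m → arm 0.245 m, τ = 304 × 0.245 = 74.48 N·m clockwise.
Bucket of sand: 16.9 × 10 = 169 N down at 0.22 m → arm 1.9 m, τ = 169 × 1.9 = 321.1 N·m clockwise.
Net load moment about support A = 1033 N·m clockwise.
Reaction R at support B is upward at 0 m, arm 2.12 m → moment R × 2.12 counterclockwise.
Balancing moments: R × 2.12 = 1033, giving R = 487 N.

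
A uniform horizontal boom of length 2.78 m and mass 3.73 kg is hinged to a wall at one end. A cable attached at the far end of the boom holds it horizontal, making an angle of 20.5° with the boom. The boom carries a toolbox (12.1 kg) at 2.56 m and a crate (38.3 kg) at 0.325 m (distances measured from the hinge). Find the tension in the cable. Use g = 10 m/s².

T ≈ 499 N

Taking torques about the hinge:
Beam weight: 3.73 × 10 = 37.3 N down at 1.39 m → arm 1.39 m, τ = 37.3 × 1.39 = 51.85 N·m clockwise.
Toolbox: 12.1 × 10 = 121 N down at 2.56 m → arm 2.56 m, τ = 121 × 2.56 = 309.8 N·m clockwise.
Crate: 38.3 × 10 = 383 N down at 0.325 m → arm 0.325 m, τ = 383 × 0.325 = 124.5 N·m clockwise.
Total clockwise load moment = 486.2 N·m.
The cable tension T acts at 2.78 m; only its component perpendicular to the boom, T sinθ, produces torque. sin 20.5° = 0.3502.
Στ = 0 ⇒ T × 2.78 × 0.3502 = 486.2 ⇒ T = 486.2 / 0.9736 = 499 N.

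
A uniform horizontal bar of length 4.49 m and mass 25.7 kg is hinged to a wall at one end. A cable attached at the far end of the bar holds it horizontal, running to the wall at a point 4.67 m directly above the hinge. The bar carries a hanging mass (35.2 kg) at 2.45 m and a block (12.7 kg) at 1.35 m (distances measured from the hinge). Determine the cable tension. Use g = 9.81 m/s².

Taking torques about the hinge:
Beam weight: 25.7 × 9.81 = 252.1 N down at 2.245 m → arm 2.245 m, τ = 252.1 × 2.245 = 566 N·m clockwise.
Hanging mass: 35.2 × 9.81 = 345.3 N down at 2.45 m → arm 2.45 m, τ = 345.3 × 2.45 = 846 N·m clockwise.
Block: 12.7 × 9.81 = 124.6 N down at 1.35 m → arm 1.35 m, τ = 124.6 × 1.35 = 168.2 N·m clockwise.
Total clockwise load moment = 1580 N·m.
The cable tension T acts at 4.49 m; only its component perpendicular to the bar, T sinθ, produces torque. sinθ = h/√(h²+d²) = 4.67/√(4.67²+4.49²) = 0.7209.
Balancing moments: T × 4.49 × 0.7209 = 1580, giving T = 1580 / 3.237 = 488 N.

T ≈ 488 N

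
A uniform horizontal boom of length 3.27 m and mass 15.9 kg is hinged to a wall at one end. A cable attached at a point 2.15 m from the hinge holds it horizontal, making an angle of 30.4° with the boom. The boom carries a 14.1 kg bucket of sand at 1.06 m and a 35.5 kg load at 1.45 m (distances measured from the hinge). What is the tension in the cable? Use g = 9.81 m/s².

About the hinge:
Beam weight: 15.9 × 9.81 = 156 N down at 1.635 m → arm 1.635 m, τ = 156 × 1.635 = 255.1 N·m clockwise.
Bucket of sand: 14.1 × 9.81 = 138.3 N down at 1.06 m → arm 1.06 m, τ = 138.3 × 1.06 = 146.6 N·m clockwise.
Load: 35.5 × 9.81 = 348.3 N down at 1.45 m → arm 1.45 m, τ = 348.3 × 1.45 = 505 N·m clockwise.
Total clockwise load moment = 906.7 N·m.
The cable tension T acts at 2.15 m; only its component perpendicular to the boom, T sinθ, produces torque. sin 30.4° = 0.506.
For rotational equilibrium, T × 2.15 × 0.506 = 906.7, so T = 906.7 / 1.088 = 833 N.

T ≈ 833 N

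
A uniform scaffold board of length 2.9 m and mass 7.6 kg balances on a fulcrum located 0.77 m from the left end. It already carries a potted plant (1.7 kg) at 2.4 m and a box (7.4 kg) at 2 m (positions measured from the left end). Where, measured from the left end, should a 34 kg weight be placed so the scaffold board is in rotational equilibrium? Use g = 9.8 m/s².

Taking torques about the fulcrum (at 0.77 m from the left end):
Beam weight: 7.6 × 9.8 = 74.48 N down at 1.45 m → arm 0.68 m, τ = 74.48 × 0.68 = 50.65 N·m clockwise.
Potted plant: 1.7 × 9.8 = 16.66 N down at 2.4 m → arm 1.63 m, τ = 16.66 × 1.63 = 27.16 N·m clockwise.
Box: 7.4 × 9.8 = 72.52 N down at 2 m → arm 1.23 m, τ = 72.52 × 1.23 = 89.2 N·m clockwise.
Net moment of existing loads = 167 N·m clockwise.
The weight weighs 34 × 9.8 = 333.2 N and must supply an equal counterclockwise moment, so its lever arm about the fulcrum is 167 / 333.2 = 0.501 m.
That puts it at 0.77 − 0.501 = 0.269 m from the left end.

x ≈ 0.269 m from the left end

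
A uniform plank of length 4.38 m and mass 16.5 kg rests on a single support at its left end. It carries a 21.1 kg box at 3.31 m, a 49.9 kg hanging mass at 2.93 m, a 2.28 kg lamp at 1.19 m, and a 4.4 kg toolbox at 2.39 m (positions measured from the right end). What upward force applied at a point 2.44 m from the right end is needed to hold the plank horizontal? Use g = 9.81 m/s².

Take moments about the left end.
Beam weight: 16.5 × 9.81 = 161.9 N down at 2.19 m → arm 2.19 m, τ = 161.9 × 2.19 = 354.6 N·m clockwise.
Box: 21.1 × 9.81 = 207 N down at 3.31 m → arm 1.07 m, τ = 207 × 1.07 = 221.5 N·m clockwise.
Hanging mass: 49.9 × 9.81 = 489.5 N down at 2.93 m → arm 1.45 m, τ = 489.5 × 1.45 = 709.8 N·m clockwise.
Lamp: 2.28 × 9.81 = 22.37 N down at 1.19 m → arm 3.19 m, τ = 22.37 × 3.19 = 71.36 N·m clockwise.
Toolbox: 4.4 × 9.81 = 43.16 N down at 2.39 m → arm 1.99 m, τ = 43.16 × 1.99 = 85.89 N·m clockwise.
Net moment of the loads = 1443 N·m clockwise.
The upward force F acts at a point 2.44 m from the right end, arm 1.94 m, giving F × 1.94 counterclockwise.
Setting net torque to zero: F × 1.94 = 1443 → F = 1443 / 1.94 = 744 N.

F ≈ 744 N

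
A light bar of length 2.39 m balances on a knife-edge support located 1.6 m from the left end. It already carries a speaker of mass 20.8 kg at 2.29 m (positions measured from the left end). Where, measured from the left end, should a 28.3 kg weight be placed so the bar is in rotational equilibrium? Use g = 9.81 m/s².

x ≈ 1.09 m from the left end

Take moments about the knife-edge support (at 1.6 m from the left end).
Speaker: 20.8 × 9.81 = 204 N down at 2.29 m → arm 0.69 m, τ = 204 × 0.69 = 140.8 N·m clockwise.
Net moment of existing loads = 140.8 N·m clockwise.
The weight weighs 28.3 × 9.81 = 277.6 N and must supply an equal counterclockwise moment, so its lever arm about the knife-edge support is 140.8 / 277.6 = 0.507 m.
That puts it at 1.6 − 0.507 = 1.09 m from the left end.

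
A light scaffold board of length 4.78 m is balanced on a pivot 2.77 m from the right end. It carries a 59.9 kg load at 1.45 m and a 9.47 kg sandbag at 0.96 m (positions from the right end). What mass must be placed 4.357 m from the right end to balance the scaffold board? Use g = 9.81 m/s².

Choose the pivot (at 2.77 m from the right end) as the axis so the support reaction has zero arm there.
Load: 59.9 × 9.81 = 587.6 N down at 1.45 m → arm 1.32 m, τ = 587.6 × 1.32 = 775.6 N·m clockwise.
Sandbag: 9.47 × 9.81 = 92.9 N down at 0.96 m → arm 1.81 m, τ = 92.9 × 1.81 = 168.1 N·m clockwise.
Net moment of known loads = 943.7 N·m clockwise.
An unknown mass m at 4.357 m has arm 1.587 m; its moment is m·g·1.587 counterclockwise.
Στ = 0 ⇒ m × 9.81 × 1.587 = 943.7 ⇒ m = 943.7 / (9.81 × 1.587) = 60.6 kg.

m ≈ 60.6 kg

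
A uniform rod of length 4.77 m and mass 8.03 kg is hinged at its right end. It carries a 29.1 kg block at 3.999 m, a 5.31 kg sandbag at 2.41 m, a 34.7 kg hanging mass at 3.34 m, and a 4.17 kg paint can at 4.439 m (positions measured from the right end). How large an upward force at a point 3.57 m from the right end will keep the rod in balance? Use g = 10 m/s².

F ≈ 792 N

Choose the right end as the axis so the unknown pivot reaction has zero arm there.
Beam weight: 8.03 × 10 = 80.3 N down at 2.385 m → arm 2.385 m, τ = 80.3 × 2.385 = 191.5 N·m counterclockwise.
Block: 29.1 × 10 = 291 N down at 3.999 m → arm 3.999 m, τ = 291 × 3.999 = 1164 N·m counterclockwise.
Sandbag: 5.31 × 10 = 53.1 N down at 2.41 m → arm 2.41 m, τ = 53.1 × 2.41 = 128 N·m counterclockwise.
Hanging mass: 34.7 × 10 = 347 N down at 3.34 m → arm 3.34 m, τ = 347 × 3.34 = 1159 N·m counterclockwise.
Paint can: 4.17 × 10 = 41.7 N down at 4.439 m → arm 4.439 m, τ = 41.7 × 4.439 = 185.1 N·m counterclockwise.
Net moment of the loads = 2828 N·m counterclockwise.
The upward force F acts at a point 3.57 m from the right end, arm 3.57 m, giving F × 3.57 clockwise.
Στ = 0 ⇒ F × 3.57 = 2828 ⇒ F = 2828 / 3.57 = 792 N.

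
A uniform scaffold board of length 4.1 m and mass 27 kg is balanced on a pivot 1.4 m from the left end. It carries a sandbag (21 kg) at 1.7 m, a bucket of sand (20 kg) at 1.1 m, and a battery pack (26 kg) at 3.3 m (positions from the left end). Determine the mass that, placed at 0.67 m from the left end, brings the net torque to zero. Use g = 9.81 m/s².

m ≈ 92.1 kg

Take moments about the pivot (at 1.4 m from the left end).
Beam weight: 27 × 9.81 = 264.9 N down at 2.05 m → arm 0.65 m, τ = 264.9 × 0.65 = 172.2 N·m clockwise.
Sandbag: 21 × 9.81 = 206 N down at 1.7 m → arm 0.3 m, τ = 206 × 0.3 = 61.8 N·m clockwise.
Bucket of sand: 20 × 9.81 = 196.2 N down at 1.1 m → arm 0.3 m, τ = 196.2 × 0.3 = 58.86 N·m counterclockwise.
Battery pack: 26 × 9.81 = 255.1 N down at 3.3 m → arm 1.9 m, τ = 255.1 × 1.9 = 484.7 N·m clockwise.
Net moment of known loads = 659.8 N·m clockwise.
An unknown mass m at 0.67 m has arm 0.73 m; its moment is m·g·0.73 counterclockwise.
For rotational equilibrium, m × 9.81 × 0.73 = 659.8, so m = 659.8 / (9.81 × 0.73) = 92.1 kg.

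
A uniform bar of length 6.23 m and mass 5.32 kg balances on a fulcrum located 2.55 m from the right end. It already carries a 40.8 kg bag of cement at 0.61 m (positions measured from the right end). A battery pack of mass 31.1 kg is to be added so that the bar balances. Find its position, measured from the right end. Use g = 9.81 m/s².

About the fulcrum (at 2.55 m from the right end):
Beam weight: 5.32 × 9.81 = 52.19 N down at 3.115 m → arm 0.565 m, τ = 52.19 × 0.565 = 29.49 N·m counterclockwise.
Bag of cement: 40.8 × 9.81 = 400.2 N down at 0.61 m → arm 1.94 m, τ = 400.2 × 1.94 = 776.4 N·m clockwise.
Net moment of existing loads = 746.9 N·m clockwise.
The battery pack weighs 31.1 × 9.81 = 305.1 N and must supply an equal counterclockwise moment, so its lever arm about the fulcrum is 746.9 / 305.1 = 2.45 m.
That puts it at 2.55 + 2.45 = 5 m from the right end.

x ≈ 5 m from the right end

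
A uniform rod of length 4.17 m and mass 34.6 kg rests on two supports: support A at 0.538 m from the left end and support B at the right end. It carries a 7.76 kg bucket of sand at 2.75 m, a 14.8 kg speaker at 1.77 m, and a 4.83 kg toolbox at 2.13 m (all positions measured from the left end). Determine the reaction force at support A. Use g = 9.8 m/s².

Sum moments about support B (its reaction then has zero moment arm).
Beam weight: 34.6 × 9.8 = 339.1 N down at 2.085 m → arm 2.085 m, τ = 339.1 × 2.085 = 707 N·m counterclockwise.
Bucket of sand: 7.76 × 9.8 = 76.05 N down at 2.75 m → arm 1.42 m, τ = 76.05 × 1.42 = 108 N·m counterclockwise.
Speaker: 14.8 × 9.8 = 145 N down at 1.77 m → arm 2.4 m, τ = 145 × 2.4 = 348 N·m counterclockwise.
Toolbox: 4.83 × 9.8 = 47.33 N down at 2.13 m → arm 2.04 m, τ = 47.33 × 2.04 = 96.55 N·m counterclockwise.
Net load moment about support B = 1260 N·m counterclockwise.
Reaction R at support A is upward at 0.538 m, arm 3.632 m → moment R × 3.632 clockwise.
Balancing moments: R × 3.632 = 1260, giving R = 347 N.

R_A ≈ 347 N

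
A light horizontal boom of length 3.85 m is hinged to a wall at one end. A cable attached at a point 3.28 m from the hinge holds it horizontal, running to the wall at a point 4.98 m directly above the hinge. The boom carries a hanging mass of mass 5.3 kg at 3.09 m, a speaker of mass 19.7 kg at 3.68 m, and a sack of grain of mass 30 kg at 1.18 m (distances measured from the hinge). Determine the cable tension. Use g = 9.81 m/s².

T ≈ 445 N

Sum moments about the hinge (the unknown hinge reaction has zero arm there).
Hanging mass: 5.3 × 9.81 = 51.99 N down at 3.09 m → arm 3.09 m, τ = 51.99 × 3.09 = 160.6 N·m clockwise.
Speaker: 19.7 × 9.81 = 193.3 N down at 3.68 m → arm 3.68 m, τ = 193.3 × 3.68 = 711.3 N·m clockwise.
Sack of grain: 30 × 9.81 = 294.3 N down at 1.18 m → arm 1.18 m, τ = 294.3 × 1.18 = 347.3 N·m clockwise.
Total clockwise load moment = 1219 N·m.
The cable tension T acts at 3.28 m; only its component perpendicular to the boom, T sinθ, produces torque. sinθ = h/√(h²+d²) = 4.98/√(4.98²+3.28²) = 0.8351.
For rotational equilibrium, T × 3.28 × 0.8351 = 1219, so T = 1219 / 2.739 = 445 N.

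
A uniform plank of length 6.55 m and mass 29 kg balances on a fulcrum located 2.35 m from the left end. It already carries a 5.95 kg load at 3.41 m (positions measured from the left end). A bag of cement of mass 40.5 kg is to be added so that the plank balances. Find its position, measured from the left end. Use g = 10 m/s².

Take moments about the fulcrum (at 2.35 m from the left end).
Beam weight: 29 × 10 = 290 N down at 3.275 m → arm 0.925 m, τ = 290 × 0.925 = 268.2 N·m clockwise.
Load: 5.95 × 10 = 59.5 N down at 3.41 m → arm 1.06 m, τ = 59.5 × 1.06 = 63.07 N·m clockwise.
Net moment of existing loads = 331.3 N·m clockwise.
The bag of cement weighs 40.5 × 10 = 405 N and must supply an equal counterclockwise moment, so its lever arm about the fulcrum is 331.3 / 405 = 0.818 m.
That puts it at 2.35 − 0.818 = 1.53 m from the left end.

x ≈ 1.53 m from the left end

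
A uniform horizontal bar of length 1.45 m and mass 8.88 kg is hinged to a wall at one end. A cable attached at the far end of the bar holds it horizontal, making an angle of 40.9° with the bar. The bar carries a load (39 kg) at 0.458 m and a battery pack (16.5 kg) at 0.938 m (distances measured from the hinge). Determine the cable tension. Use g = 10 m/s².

T ≈ 419 N

About the hinge:
Beam weight: 8.88 × 10 = 88.8 N down at 0.725 m → arm 0.725 m, τ = 88.8 × 0.725 = 64.38 N·m clockwise.
Load: 39 × 10 = 390 N down at 0.458 m → arm 0.458 m, τ = 390 × 0.458 = 178.6 N·m clockwise.
Battery pack: 16.5 × 10 = 165 N down at 0.938 m → arm 0.938 m, τ = 165 × 0.938 = 154.8 N·m clockwise.
Total clockwise load moment = 397.8 N·m.
The cable tension T acts at 1.45 m; only its component perpendicular to the bar, T sinθ, produces torque. sin 40.9° = 0.6547.
Στ = 0 ⇒ T × 1.45 × 0.6547 = 397.8 ⇒ T = 397.8 / 0.9493 = 419 N.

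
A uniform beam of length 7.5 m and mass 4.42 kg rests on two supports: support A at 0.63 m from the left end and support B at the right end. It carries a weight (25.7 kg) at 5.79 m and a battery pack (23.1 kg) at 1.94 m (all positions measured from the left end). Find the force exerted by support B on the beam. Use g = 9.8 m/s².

R_B ≈ 252 N

Sum moments about support A (its reaction then has zero moment arm).
Beam weight: 4.42 × 9.8 = 43.32 N down at 3.75 m → arm 3.12 m, τ = 43.32 × 3.12 = 135.2 N·m clockwise.
Weight: 25.7 × 9.8 = 251.9 N down at 5.79 m → arm 5.16 m, τ = 251.9 × 5.16 = 1300 N·m clockwise.
Battery pack: 23.1 × 9.8 = 226.4 N down at 1.94 m → arm 1.31 m, τ = 226.4 × 1.31 = 296.6 N·m clockwise.
Net load moment about support A = 1732 N·m clockwise.
Reaction R at support B is upward at 7.5 m, arm 6.87 m → moment R × 6.87 counterclockwise.
For rotational equilibrium, R × 6.87 = 1732, so R = 252 N.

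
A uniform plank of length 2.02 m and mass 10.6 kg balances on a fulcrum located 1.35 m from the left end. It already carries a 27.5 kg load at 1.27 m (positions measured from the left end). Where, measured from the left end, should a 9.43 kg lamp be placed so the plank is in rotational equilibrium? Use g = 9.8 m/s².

Take moments about the fulcrum (at 1.35 m from the left end).
Beam weight: 10.6 × 9.8 = 103.9 N down at 1.01 m → arm 0.34 m, τ = 103.9 × 0.34 = 35.33 N·m counterclockwise.
Load: 27.5 × 9.8 = 269.5 N down at 1.27 m → arm 0.08 m, τ = 269.5 × 0.08 = 21.56 N·m counterclockwise.
Net moment of existing loads = 56.89 N·m counterclockwise.
The lamp weighs 9.43 × 9.8 = 92.41 N and must supply an equal clockwise moment, so its lever arm about the fulcrum is 56.89 / 92.41 = 0.616 m.
That puts it at 1.35 + 0.616 = 1.97 m from the left end.

x ≈ 1.97 m from the left end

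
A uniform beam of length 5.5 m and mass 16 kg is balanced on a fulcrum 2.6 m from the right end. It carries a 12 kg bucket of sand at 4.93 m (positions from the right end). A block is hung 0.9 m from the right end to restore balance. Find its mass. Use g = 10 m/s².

m ≈ 17.9 kg

Take moments about the fulcrum (at 2.6 m from the right end).
Beam weight: 16 × 10 = 160 N down at 2.75 m → arm 0.15 m, τ = 160 × 0.15 = 24 N·m counterclockwise.
Bucket of sand: 12 × 10 = 120 N down at 4.93 m → arm 2.33 m, τ = 120 × 2.33 = 279.6 N·m counterclockwise.
Net moment of known loads = 303.6 N·m counterclockwise.
An unknown mass m at 0.9 m has arm 1.7 m; its moment is m·g·1.7 clockwise.
Balancing moments: m × 10 × 1.7 = 303.6, giving m = 303.6 / (10 × 1.7) = 17.9 kg.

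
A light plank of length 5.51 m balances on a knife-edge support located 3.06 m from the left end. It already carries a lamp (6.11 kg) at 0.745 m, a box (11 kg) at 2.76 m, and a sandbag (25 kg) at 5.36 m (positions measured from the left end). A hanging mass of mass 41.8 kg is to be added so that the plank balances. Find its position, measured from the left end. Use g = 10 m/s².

About the knife-edge support (at 3.06 m from the left end):
Lamp: 6.11 × 10 = 61.1 N down at 0.745 m → arm 2.315 m, τ = 61.1 × 2.315 = 141.4 N·m counterclockwise.
Box: 11 × 10 = 110 N down at 2.76 m → arm 0.3 m, τ = 110 × 0.3 = 33 N·m counterclockwise.
Sandbag: 25 × 10 = 250 N down at 5.36 m → arm 2.3 m, τ = 250 × 2.3 = 575 N·m clockwise.
Net moment of existing loads = 400.6 N·m clockwise.
The hanging mass weighs 41.8 × 10 = 418 N and must supply an equal counterclockwise moment, so its lever arm about the knife-edge support is 400.6 / 418 = 0.958 m.
That puts it at 3.06 − 0.958 = 2.1 m from the left end.

x ≈ 2.1 m from the left end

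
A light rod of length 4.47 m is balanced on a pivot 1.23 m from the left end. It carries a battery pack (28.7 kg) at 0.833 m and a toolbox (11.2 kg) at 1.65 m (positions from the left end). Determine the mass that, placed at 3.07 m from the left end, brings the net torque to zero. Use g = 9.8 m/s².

Choose the pivot (at 1.23 m from the left end) as the axis so the support reaction has zero arm there.
Battery pack: 28.7 × 9.8 = 281.3 N down at 0.833 m → arm 0.397 m, τ = 281.3 × 0.397 = 111.7 N·m counterclockwise.
Toolbox: 11.2 × 9.8 = 109.8 N down at 1.65 m → arm 0.42 m, τ = 109.8 × 0.42 = 46.12 N·m clockwise.
Net moment of known loads = 65.58 N·m counterclockwise.
An unknown mass m at 3.07 m has arm 1.84 m; its moment is m·g·1.84 clockwise.
Στ = 0 ⇒ m × 9.8 × 1.84 = 65.58 ⇒ m = 65.58 / (9.8 × 1.84) = 3.64 kg.

m ≈ 3.64 kg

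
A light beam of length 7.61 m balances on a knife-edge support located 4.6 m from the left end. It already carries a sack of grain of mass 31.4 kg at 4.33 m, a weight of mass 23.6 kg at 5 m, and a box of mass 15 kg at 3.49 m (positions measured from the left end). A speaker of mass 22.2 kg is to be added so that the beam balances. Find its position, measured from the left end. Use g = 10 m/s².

About the knife-edge support (at 4.6 m from the left end):
Sack of grain: 31.4 × 10 = 314 N down at 4.33 m → arm 0.27 m, τ = 314 × 0.27 = 84.78 N·m counterclockwise.
Weight: 23.6 × 10 = 236 N down at 5 m → arm 0.4 m, τ = 236 × 0.4 = 94.4 N·m clockwise.
Box: 15 × 10 = 150 N down at 3.49 m → arm 1.11 m, τ = 150 × 1.11 = 166.5 N·m counterclockwise.
Net moment of existing loads = 156.9 N·m counterclockwise.
The speaker weighs 22.2 × 10 = 222 N and must supply an equal clockwise moment, so its lever arm about the knife-edge support is 156.9 / 222 = 0.707 m.
That puts it at 4.6 + 0.707 = 5.31 m from the left end.

x ≈ 5.31 m from the left end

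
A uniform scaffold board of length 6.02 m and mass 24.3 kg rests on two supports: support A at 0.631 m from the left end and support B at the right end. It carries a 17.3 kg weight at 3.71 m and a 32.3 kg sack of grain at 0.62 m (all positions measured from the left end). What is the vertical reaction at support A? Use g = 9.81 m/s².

R_A ≈ 523 N

About support B:
Beam weight: 24.3 × 9.81 = 238.4 N down at 3.01 m → arm 3.01 m, τ = 238.4 × 3.01 = 717.6 N·m counterclockwise.
Weight: 17.3 × 9.81 = 169.7 N down at 3.71 m → arm 2.31 m, τ = 169.7 × 2.31 = 392 N·m counterclockwise.
Sack of grain: 32.3 × 9.81 = 316.9 N down at 0.62 m → arm 5.4 m, τ = 316.9 × 5.4 = 1711 N·m counterclockwise.
Net load moment about support B = 2821 N·m counterclockwise.
Reaction R at support A is upward at 0.631 m, arm 5.389 m → moment R × 5.389 clockwise.
Setting net torque to zero: R × 5.389 = 2821 → R = 523 N.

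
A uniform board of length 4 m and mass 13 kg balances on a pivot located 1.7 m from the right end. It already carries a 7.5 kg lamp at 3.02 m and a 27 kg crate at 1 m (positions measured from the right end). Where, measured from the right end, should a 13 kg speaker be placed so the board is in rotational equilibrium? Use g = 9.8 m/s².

Sum moments about the pivot (at 1.7 m from the right end) (the support reaction has zero arm there).
Beam weight: 13 × 9.8 = 127.4 N down at 2 m → arm 0.3 m, τ = 127.4 × 0.3 = 38.22 N·m counterclockwise.
Lamp: 7.5 × 9.8 = 73.5 N down at 3.02 m → arm 1.32 m, τ = 73.5 × 1.32 = 97.02 N·m counterclockwise.
Crate: 27 × 9.8 = 264.6 N down at 1 m → arm 0.7 m, τ = 264.6 × 0.7 = 185.2 N·m clockwise.
Net moment of existing loads = 49.96 N·m clockwise.
The speaker weighs 13 × 9.8 = 127.4 N and must supply an equal counterclockwise moment, so its lever arm about the pivot is 49.96 / 127.4 = 0.392 m.
That puts it at 1.7 + 0.392 = 2.09 m from the right end.

x ≈ 2.09 m from the right end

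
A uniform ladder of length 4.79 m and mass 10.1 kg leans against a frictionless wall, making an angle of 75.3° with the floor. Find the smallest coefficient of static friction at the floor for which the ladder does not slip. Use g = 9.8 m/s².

Choose the foot of the ladder as the axis so the floor normal and friction both act there and drop out.
Ladder weight 10.1×9.8 = 98.98 N acts at 2.395 m along the ladder; its horizontal arm is 2.395·cos75.3° = 0.6078 m → τ = 60.16 N·m clockwise.
Wall normal N acts horizontally at the top; its moment arm is the height L sinθ = 4.79·sin75.3° = 4.633 m, counterclockwise.
Setting net torque to zero: N × 4.633 = 60.16 → N = 12.99 N.
ΣFx = 0 ⇒ f = N_wall = 12.99 N. ΣFy = 0 ⇒ N_floor = 98.98 N.
μ_min = f / N_floor = 12.99 / 98.98 = 0.131.

μ_min ≈ 0.131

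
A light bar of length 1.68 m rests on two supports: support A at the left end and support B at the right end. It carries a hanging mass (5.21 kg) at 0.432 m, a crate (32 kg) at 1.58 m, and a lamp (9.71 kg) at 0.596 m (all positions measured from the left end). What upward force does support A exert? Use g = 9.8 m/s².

R_A ≈ 118 N

About support B:
Hanging mass: 5.21 × 9.8 = 51.06 N down at 0.432 m → arm 1.248 m, τ = 51.06 × 1.248 = 63.72 N·m counterclockwise.
Crate: 32 × 9.8 = 313.6 N down at 1.58 m → arm 0.1 m, τ = 313.6 × 0.1 = 31.36 N·m counterclockwise.
Lamp: 9.71 × 9.8 = 95.16 N down at 0.596 m → arm 1.084 m, τ = 95.16 × 1.084 = 103.2 N·m counterclockwise.
Net load moment about support B = 198.3 N·m counterclockwise.
Reaction R at support A is upward at 0 m, arm 1.68 m → moment R × 1.68 clockwise.
Setting net torque to zero: R × 1.68 = 198.3 → R = 118 N.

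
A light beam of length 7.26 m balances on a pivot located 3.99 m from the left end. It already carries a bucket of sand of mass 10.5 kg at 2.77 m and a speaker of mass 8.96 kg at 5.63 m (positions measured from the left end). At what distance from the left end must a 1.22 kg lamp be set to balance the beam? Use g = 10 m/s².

x ≈ 2.45 m from the left end

Take moments about the pivot (at 3.99 m from the left end).
Bucket of sand: 10.5 × 10 = 105 N down at 2.77 m → arm 1.22 m, τ = 105 × 1.22 = 128.1 N·m counterclockwise.
Speaker: 8.96 × 10 = 89.6 N down at 5.63 m → arm 1.64 m, τ = 89.6 × 1.64 = 146.9 N·m clockwise.
Net moment of existing loads = 18.8 N·m clockwise.
The lamp weighs 1.22 × 10 = 12.2 N and must supply an equal counterclockwise moment, so its lever arm about the pivot is 18.8 / 12.2 = 1.54 m.
That puts it at 3.99 − 1.54 = 2.45 m from the left end.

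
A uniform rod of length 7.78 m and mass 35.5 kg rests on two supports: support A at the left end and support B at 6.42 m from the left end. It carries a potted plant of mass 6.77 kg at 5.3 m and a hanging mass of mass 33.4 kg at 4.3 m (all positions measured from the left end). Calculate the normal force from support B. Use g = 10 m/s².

Sum moments about support A (its reaction then has zero moment arm).
Beam weight: 35.5 × 10 = 355 N down at 3.89 m → arm 3.89 m, τ = 355 × 3.89 = 1381 N·m clockwise.
Potted plant: 6.77 × 10 = 67.7 N down at 5.3 m → arm 5.3 m, τ = 67.7 × 5.3 = 358.8 N·m clockwise.
Hanging mass: 33.4 × 10 = 334 N down at 4.3 m → arm 4.3 m, τ = 334 × 4.3 = 1436 N·m clockwise.
Net load moment about support A = 3176 N·m clockwise.
Reaction R at support B is upward at 6.42 m, arm 6.42 m → moment R × 6.42 counterclockwise.
Setting net torque to zero: R × 6.42 = 3176 → R = 495 N.

R_B ≈ 495 N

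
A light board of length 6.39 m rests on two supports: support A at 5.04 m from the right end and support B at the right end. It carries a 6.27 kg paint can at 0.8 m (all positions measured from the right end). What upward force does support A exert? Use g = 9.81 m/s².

Sum moments about support B (its reaction then has zero moment arm).
Paint can: 6.27 × 9.81 = 61.51 N down at 0.8 m → arm 0.8 m, τ = 61.51 × 0.8 = 49.21 N·m counterclockwise.
Net load moment about support B = 49.21 N·m counterclockwise.
Reaction R at support A is upward at 5.04 m, arm 5.04 m → moment R × 5.04 clockwise.
For rotational equilibrium, R × 5.04 = 49.21, so R = 9.76 N.

R_A ≈ 9.76 N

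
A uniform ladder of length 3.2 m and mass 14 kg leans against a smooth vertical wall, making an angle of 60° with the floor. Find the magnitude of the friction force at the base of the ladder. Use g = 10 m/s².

f ≈ 40.4 N

Choose the foot of the ladder as the axis so the floor normal and friction both act there and drop out.
Ladder weight 14×10 = 140 N acts at 1.6 m along the ladder; its horizontal arm is 1.6·cos60° = 0.8 m → τ = 112 N·m clockwise.
Wall normal N acts horizontally at the top; its moment arm is the height L sinθ = 3.2·sin60° = 2.771 m, counterclockwise.
Balancing moments: N × 2.771 = 112, giving N = 40.4 N.
ΣFx = 0: friction at the foot balances the wall's push, so f = N_wall = 40.4 N.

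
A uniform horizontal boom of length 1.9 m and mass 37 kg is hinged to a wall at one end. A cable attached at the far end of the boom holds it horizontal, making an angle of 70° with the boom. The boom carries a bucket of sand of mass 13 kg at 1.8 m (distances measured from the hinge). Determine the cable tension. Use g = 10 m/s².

Sum moments about the hinge (the unknown hinge reaction has zero arm there).
Beam weight: 37 × 10 = 370 N down at 0.95 m → arm 0.95 m, τ = 370 × 0.95 = 351.5 N·m clockwise.
Bucket of sand: 13 × 10 = 130 N down at 1.8 m → arm 1.8 m, τ = 130 × 1.8 = 234 N·m clockwise.
Total clockwise load moment = 585.5 N·m.
The cable tension T acts at 1.9 m; only its component perpendicular to the boom, T sinθ, produces torque. sin 70° = 0.9397.
For rotational equilibrium, T × 1.9 × 0.9397 = 585.5, so T = 585.5 / 1.785 = 328 N.

T ≈ 328 N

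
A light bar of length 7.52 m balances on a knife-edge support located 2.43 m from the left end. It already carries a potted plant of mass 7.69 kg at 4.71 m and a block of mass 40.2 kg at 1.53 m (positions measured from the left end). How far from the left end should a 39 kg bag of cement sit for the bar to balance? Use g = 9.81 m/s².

Taking torques about the knife-edge support (at 2.43 m from the left end):
Potted plant: 7.69 × 9.81 = 75.44 N down at 4.71 m → arm 2.28 m, τ = 75.44 × 2.28 = 172 N·m clockwise.
Block: 40.2 × 9.81 = 394.4 N down at 1.53 m → arm 0.9 m, τ = 394.4 × 0.9 = 355 N·m counterclockwise.
Net moment of existing loads = 183 N·m counterclockwise.
The bag of cement weighs 39 × 9.81 = 382.6 N and must supply an equal clockwise moment, so its lever arm about the knife-edge support is 183 / 382.6 = 0.478 m.
That puts it at 2.43 + 0.478 = 2.91 m from the left end.

x ≈ 2.91 m from the left end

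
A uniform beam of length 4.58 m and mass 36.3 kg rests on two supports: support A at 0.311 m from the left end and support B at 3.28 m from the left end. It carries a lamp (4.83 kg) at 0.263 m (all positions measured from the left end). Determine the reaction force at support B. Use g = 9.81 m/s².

Taking torques about support A:
Beam weight: 36.3 × 9.81 = 356.1 N down at 2.29 m → arm 1.979 m, τ = 356.1 × 1.979 = 704.7 N·m clockwise.
Lamp: 4.83 × 9.81 = 47.38 N down at 0.263 m → arm 0.048 m, τ = 47.38 × 0.048 = 2.274 N·m counterclockwise.
Net load moment about support A = 702.4 N·m clockwise.
Reaction R at support B is upward at 3.28 m, arm 2.969 m → moment R × 2.969 counterclockwise.
For rotational equilibrium, R × 2.969 = 702.4, so R = 237 N.

R_B ≈ 237 N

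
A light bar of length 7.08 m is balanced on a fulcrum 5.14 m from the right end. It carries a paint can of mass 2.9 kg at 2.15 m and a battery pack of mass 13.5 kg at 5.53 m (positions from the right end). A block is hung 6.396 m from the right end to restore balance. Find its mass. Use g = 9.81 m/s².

m ≈ 2.71 kg

About the fulcrum (at 5.14 m from the right end):
Paint can: 2.9 × 9.81 = 28.45 N down at 2.15 m → arm 2.99 m, τ = 28.45 × 2.99 = 85.07 N·m clockwise.
Battery pack: 13.5 × 9.81 = 132.4 N down at 5.53 m → arm 0.39 m, τ = 132.4 × 0.39 = 51.64 N·m counterclockwise.
Net moment of known loads = 33.43 N·m clockwise.
An unknown mass m at 6.396 m has arm 1.256 m; its moment is m·g·1.256 counterclockwise.
Balancing moments: m × 9.81 × 1.256 = 33.43, giving m = 33.43 / (9.81 × 1.256) = 2.71 kg.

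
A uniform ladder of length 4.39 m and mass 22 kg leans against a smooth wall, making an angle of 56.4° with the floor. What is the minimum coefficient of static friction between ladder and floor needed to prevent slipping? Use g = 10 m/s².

μ_min ≈ 0.332

Take moments about the foot of the ladder.
Ladder weight 22×10 = 220 N acts at 2.195 m along the ladder; its horizontal arm is 2.195·cos56.4° = 1.215 m → τ = 267.3 N·m clockwise.
Wall normal N acts horizontally at the top; its moment arm is the height L sinθ = 4.39·sin56.4° = 3.657 m, counterclockwise.
Setting net torque to zero: N × 3.657 = 267.3 → N = 73.09 N.
ΣFx = 0 ⇒ f = N_wall = 73.09 N. ΣFy = 0 ⇒ N_floor = 220 N.
μ_min = f / N_floor = 73.09 / 220 = 0.332.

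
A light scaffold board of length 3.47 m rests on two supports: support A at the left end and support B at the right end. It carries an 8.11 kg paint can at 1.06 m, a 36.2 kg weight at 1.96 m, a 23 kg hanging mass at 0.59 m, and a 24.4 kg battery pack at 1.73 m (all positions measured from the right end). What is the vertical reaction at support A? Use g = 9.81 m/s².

R_A ≈ 383 N

Choose support B as the axis so its reaction then has zero moment arm.
Paint can: 8.11 × 9.81 = 79.56 N down at 1.06 m → arm 1.06 m, τ = 79.56 × 1.06 = 84.33 N·m counterclockwise.
Weight: 36.2 × 9.81 = 355.1 N down at 1.96 m → arm 1.96 m, τ = 355.1 × 1.96 = 696 N·m counterclockwise.
Hanging mass: 23 × 9.81 = 225.6 N down at 0.59 m → arm 0.59 m, τ = 225.6 × 0.59 = 133.1 N·m counterclockwise.
Battery pack: 24.4 × 9.81 = 239.4 N down at 1.73 m → arm 1.73 m, τ = 239.4 × 1.73 = 414.2 N·m counterclockwise.
Net load moment about support B = 1328 N·m counterclockwise.
Reaction R at support A is upward at 3.47 m, arm 3.47 m → moment R × 3.47 clockwise.
For rotational equilibrium, R × 3.47 = 1328, so R = 383 N.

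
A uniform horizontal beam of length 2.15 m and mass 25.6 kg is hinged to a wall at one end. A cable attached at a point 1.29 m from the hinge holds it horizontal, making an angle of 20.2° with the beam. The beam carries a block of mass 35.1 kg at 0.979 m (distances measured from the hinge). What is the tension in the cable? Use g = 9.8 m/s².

T ≈ 1360 N

Choose the hinge as the axis so the unknown hinge reaction has zero arm there.
Beam weight: 25.6 × 9.8 = 250.9 N down at 1.075 m → arm 1.075 m, τ = 250.9 × 1.075 = 269.7 N·m clockwise.
Block: 35.1 × 9.8 = 344 N down at 0.979 m → arm 0.979 m, τ = 344 × 0.979 = 336.8 N·m clockwise.
Total clockwise load moment = 606.5 N·m.
The cable tension T acts at 1.29 m; only its component perpendicular to the beam, T sinθ, produces torque. sin 20.2° = 0.3453.
For rotational equilibrium, T × 1.29 × 0.3453 = 606.5, so T = 606.5 / 0.4454 = 1360 N.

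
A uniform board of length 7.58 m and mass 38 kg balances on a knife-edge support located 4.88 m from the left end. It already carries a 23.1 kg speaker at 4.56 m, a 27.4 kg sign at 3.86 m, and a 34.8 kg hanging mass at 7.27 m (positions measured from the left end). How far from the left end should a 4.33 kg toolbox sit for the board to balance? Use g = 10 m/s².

Taking torques about the knife-edge support (at 4.88 m from the left end):
Beam weight: 38 × 10 = 380 N down at 3.79 m → arm 1.09 m, τ = 380 × 1.09 = 414.2 N·m counterclockwise.
Speaker: 23.1 × 10 = 231 N down at 4.56 m → arm 0.32 m, τ = 231 × 0.32 = 73.92 N·m counterclockwise.
Sign: 27.4 × 10 = 274 N down at 3.86 m → arm 1.02 m, τ = 274 × 1.02 = 279.5 N·m counterclockwise.
Hanging mass: 34.8 × 10 = 348 N down at 7.27 m → arm 2.39 m, τ = 348 × 2.39 = 831.7 N·m clockwise.
Net moment of existing loads = 64.08 N·m clockwise.
The toolbox weighs 4.33 × 10 = 43.3 N and must supply an equal counterclockwise moment, so its lever arm about the knife-edge support is 64.08 / 43.3 = 1.48 m.
That puts it at 4.88 − 1.48 = 3.4 m from the left end.

x ≈ 3.4 m from the left end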